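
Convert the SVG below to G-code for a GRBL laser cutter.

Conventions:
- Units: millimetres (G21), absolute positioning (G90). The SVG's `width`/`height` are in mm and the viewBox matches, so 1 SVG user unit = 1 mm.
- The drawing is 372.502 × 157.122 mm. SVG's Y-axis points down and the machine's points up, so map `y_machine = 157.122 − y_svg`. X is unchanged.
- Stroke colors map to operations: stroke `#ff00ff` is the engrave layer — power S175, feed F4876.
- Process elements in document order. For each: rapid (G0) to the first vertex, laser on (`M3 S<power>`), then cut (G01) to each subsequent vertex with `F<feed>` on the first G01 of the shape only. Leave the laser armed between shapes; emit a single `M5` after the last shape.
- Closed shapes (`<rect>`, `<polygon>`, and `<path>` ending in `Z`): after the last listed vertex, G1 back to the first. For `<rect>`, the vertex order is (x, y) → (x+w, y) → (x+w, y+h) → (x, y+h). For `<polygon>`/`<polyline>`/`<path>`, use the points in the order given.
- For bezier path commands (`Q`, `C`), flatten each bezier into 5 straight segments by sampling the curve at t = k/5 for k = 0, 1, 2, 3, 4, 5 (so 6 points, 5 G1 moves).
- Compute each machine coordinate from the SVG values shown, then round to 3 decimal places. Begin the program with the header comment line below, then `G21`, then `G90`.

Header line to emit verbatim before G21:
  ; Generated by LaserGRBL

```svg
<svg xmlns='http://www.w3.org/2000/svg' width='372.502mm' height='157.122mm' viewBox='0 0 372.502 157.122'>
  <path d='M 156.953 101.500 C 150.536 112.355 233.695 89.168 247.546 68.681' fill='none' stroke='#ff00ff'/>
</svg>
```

viewBox `0 0 372.502 157.122` with mm width/height → 1 unit = 1 mm. Flip: y_m = 157.122 − y_svg.

**Shape 1** — `<path>` cubic bezier, stroke `#ff00ff` → engrave (S175, F4876). Control points (SVG): P0=(156.953,101.500), P1=(150.536,112.355), P2=(233.695,89.168), P3=(247.546,68.681); sampled at t=k/5. Machine vertices: (156.953,55.622) → (162.581,52.900) → (182.081,56.585) → (207.826,64.912) → (232.190,76.119) → (247.546,88.441). Open path.

; Generated by LaserGRBL
G21
G90
G0 X156.953 Y55.622
M3 S175
G01 X162.581 Y52.900 F4876
G01 X182.081 Y56.585
G01 X207.826 Y64.912
G01 X232.190 Y76.119
G01 X247.546 Y88.441
M5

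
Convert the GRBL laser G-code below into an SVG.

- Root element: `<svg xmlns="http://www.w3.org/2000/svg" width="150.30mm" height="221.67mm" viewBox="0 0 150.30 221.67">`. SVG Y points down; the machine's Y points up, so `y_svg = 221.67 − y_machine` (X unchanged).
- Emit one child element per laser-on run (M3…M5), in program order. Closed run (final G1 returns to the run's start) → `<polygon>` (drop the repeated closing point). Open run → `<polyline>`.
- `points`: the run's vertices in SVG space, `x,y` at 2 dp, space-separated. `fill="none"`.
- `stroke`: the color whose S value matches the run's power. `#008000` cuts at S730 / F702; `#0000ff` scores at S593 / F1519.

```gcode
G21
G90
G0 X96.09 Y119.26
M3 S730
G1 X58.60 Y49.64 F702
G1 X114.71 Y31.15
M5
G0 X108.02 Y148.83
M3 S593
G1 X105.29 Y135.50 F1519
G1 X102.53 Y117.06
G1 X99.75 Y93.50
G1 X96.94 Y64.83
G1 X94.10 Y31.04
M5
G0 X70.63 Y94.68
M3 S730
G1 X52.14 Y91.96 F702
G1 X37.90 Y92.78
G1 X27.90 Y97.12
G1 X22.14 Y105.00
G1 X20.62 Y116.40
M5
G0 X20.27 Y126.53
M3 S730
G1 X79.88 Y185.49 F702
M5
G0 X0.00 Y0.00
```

Machine Y-up, SVG Y-down with viewBox height 221.67, so y_svg = 221.67 − y_machine; X carries over.

Run 1: S730 ⇒ cut layer `#008000`. The run is open, so emit a `<polyline>` with points (Y-flipped): 96.09,102.41 58.60,172.03 114.71,190.52.

Run 2: power S593 maps to stroke `#0000ff` (score). The run is open, so emit a `<polyline>` with points (Y-flipped): 108.02,72.84 105.29,86.17 102.53,104.61 99.75,128.17 96.94,156.84 94.10,190.63.

Run 3: the run's S730 means `#008000` (cut). The run is open, so emit a `<polyline>` with points (Y-flipped): 70.63,126.99 52.14,129.71 37.90,128.89 27.90,124.55 22.14,116.67 20.62,105.27.

Run 4: S730 ⇒ cut layer `#008000`. The run is open, so emit a `<polyline>` with points (Y-flipped): 20.27,95.14 79.88,36.18.

<svg xmlns="http://www.w3.org/2000/svg" width="150.30mm" height="221.67mm" viewBox="0 0 150.30 221.67">
  <polyline points="96.09,102.41 58.60,172.03 114.71,190.52" fill="none" stroke="#008000"/>
  <polyline points="108.02,72.84 105.29,86.17 102.53,104.61 99.75,128.17 96.94,156.84 94.10,190.63" fill="none" stroke="#0000ff"/>
  <polyline points="70.63,126.99 52.14,129.71 37.90,128.89 27.90,124.55 22.14,116.67 20.62,105.27" fill="none" stroke="#008000"/>
  <polyline points="20.27,95.14 79.88,36.18" fill="none" stroke="#008000"/>
</svg>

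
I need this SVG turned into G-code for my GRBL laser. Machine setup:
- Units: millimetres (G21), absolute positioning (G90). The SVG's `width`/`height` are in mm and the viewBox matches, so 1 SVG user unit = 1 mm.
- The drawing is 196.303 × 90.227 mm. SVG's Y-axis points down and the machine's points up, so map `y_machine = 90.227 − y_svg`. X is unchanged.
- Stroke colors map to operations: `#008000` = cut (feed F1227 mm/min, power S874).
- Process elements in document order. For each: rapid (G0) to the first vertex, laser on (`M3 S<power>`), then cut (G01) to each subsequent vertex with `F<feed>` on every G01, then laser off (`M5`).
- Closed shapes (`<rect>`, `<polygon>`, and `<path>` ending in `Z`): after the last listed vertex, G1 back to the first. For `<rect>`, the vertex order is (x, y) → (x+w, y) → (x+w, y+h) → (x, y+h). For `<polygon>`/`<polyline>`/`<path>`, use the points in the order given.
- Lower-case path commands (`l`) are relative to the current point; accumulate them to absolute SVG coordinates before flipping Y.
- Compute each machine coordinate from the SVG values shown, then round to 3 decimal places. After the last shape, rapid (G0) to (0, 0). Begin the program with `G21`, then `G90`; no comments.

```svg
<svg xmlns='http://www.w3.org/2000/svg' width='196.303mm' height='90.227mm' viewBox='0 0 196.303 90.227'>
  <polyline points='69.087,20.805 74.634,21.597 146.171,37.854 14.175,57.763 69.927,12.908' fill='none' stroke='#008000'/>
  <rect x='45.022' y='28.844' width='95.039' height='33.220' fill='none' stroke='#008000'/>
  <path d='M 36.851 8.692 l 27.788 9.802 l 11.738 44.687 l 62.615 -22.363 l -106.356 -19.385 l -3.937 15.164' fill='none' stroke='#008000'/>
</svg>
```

1 u = 1 mm; y_m = 90.227 − y.

[1] `<polyline>` open polyline, #008000→cut S874 F1227: (69.087,69.422) → (74.634,68.630) → (146.171,52.373) → (14.175,32.464) → (69.927,77.319)

[2] `<rect>` rectangle, #008000→cut S874 F1227: (45.022,61.383) → (140.061,61.383) → (140.061,28.163) → (45.022,28.163) → (45.022,61.383) (closed)

[3] `<path>` open polyline, #008000→cut S874 F1227: (36.851,81.535) → (64.639,71.733) → (76.377,27.046) → (138.992,49.409) → (32.636,68.794) → (28.699,53.630)

G21
G90
G0 X69.087 Y69.422
M3 S874
G01 X74.634 Y68.630 F1227
G01 X146.171 Y52.373 F1227
G01 X14.175 Y32.464 F1227
G01 X69.927 Y77.319 F1227
M5
G0 X45.022 Y61.383
M3 S874
G01 X140.061 Y61.383 F1227
G01 X140.061 Y28.163 F1227
G01 X45.022 Y28.163 F1227
G01 X45.022 Y61.383 F1227
M5
G0 X36.851 Y81.535
M3 S874
G01 X64.639 Y71.733 F1227
G01 X76.377 Y27.046 F1227
G01 X138.992 Y49.409 F1227
G01 X32.636 Y68.794 F1227
G01 X28.699 Y53.630 F1227
M5
G0 X0.000 Y0.000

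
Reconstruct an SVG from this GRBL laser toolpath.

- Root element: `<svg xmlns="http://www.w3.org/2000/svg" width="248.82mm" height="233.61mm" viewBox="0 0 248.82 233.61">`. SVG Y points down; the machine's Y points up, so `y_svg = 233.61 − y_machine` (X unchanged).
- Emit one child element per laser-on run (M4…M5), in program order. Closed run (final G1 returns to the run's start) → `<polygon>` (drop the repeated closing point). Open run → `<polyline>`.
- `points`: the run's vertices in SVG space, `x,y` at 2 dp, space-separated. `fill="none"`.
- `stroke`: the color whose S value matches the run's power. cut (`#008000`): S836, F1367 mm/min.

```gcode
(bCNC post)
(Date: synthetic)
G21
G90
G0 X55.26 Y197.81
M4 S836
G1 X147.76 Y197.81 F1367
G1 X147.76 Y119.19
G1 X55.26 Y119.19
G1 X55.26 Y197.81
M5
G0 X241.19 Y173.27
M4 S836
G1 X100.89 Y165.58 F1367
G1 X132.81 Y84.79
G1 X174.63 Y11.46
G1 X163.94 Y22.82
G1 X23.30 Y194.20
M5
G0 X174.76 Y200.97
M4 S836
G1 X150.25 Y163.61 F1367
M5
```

<svg xmlns="http://www.w3.org/2000/svg" width="248.82mm" height="233.61mm" viewBox="0 0 248.82 233.61">
  <polygon points="55.26,35.80 147.76,35.80 147.76,114.42 55.26,114.42" fill="none" stroke="#008000"/>
  <polyline points="241.19,60.34 100.89,68.03 132.81,148.82 174.63,222.15 163.94,210.79 23.30,39.41" fill="none" stroke="#008000"/>
  <polyline points="174.76,32.64 150.25,70.00" fill="none" stroke="#008000"/>
</svg>

y_svg = 233.61 − y_m. Every run uses S836, so all elements get stroke `#008000` (cut).

[1] closed run; points: 55.26,35.80 147.76,35.80 147.76,114.42 55.26,114.42

[2] open run; points: 241.19,60.34 100.89,68.03 132.81,148.82 174.63,222.15 163.94,210.79 23.30,39.41

[3] open run; points: 174.76,32.64 150.25,70.00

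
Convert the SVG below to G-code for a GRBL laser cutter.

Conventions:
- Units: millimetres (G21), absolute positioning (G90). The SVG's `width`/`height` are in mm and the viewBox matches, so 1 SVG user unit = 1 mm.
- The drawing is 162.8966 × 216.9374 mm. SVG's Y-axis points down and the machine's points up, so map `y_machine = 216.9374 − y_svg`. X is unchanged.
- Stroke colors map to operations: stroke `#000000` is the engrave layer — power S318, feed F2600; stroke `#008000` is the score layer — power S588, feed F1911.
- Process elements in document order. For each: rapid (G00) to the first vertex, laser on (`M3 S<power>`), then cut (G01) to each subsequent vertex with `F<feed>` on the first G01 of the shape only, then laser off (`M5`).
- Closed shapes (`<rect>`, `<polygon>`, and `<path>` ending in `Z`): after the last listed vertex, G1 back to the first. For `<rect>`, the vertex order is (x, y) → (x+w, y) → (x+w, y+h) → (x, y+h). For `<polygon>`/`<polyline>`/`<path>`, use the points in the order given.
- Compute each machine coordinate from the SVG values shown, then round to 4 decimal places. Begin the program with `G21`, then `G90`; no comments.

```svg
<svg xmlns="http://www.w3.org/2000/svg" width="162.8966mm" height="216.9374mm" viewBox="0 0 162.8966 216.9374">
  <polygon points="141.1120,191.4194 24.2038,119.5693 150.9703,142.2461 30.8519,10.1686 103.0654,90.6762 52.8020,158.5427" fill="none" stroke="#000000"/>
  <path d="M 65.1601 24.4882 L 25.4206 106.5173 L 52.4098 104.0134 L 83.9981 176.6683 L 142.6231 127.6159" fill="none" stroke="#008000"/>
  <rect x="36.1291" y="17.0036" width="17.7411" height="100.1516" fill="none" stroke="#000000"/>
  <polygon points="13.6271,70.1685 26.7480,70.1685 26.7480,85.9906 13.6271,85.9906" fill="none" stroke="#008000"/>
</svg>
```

Since the viewBox matches the mm dimensions, user units are millimetres directly. The only transform is the Y-flip y_m = 216.9374 − y_svg.

Shape 1 is a closed polygon drawn with `<polygon>`. Its stroke #000000 means engrave at S318, F2600. After flipping Y the toolpath is (141.1120,25.5180) → (24.2038,97.3681) → (150.9703,74.6913) → (30.8519,206.7688) → (103.0654,126.2612) → (52.8020,58.3947) → (141.1120,25.5180), returning to the start.

Shape 2 is a open polyline drawn with `<path>`. Its stroke #008000 means score at S588, F1911. After flipping Y the toolpath is (65.1601,192.4492) → (25.4206,110.4201) → (52.4098,112.9240) → (83.9981,40.2691) → (142.6231,89.3215).

Shape 3 is a rectangle drawn with `<rect>`. Its stroke #000000 means engrave at S318, F2600. After flipping Y the toolpath is (36.1291,199.9338) → (53.8702,199.9338) → (53.8702,99.7822) → (36.1291,99.7822) → (36.1291,199.9338), returning to the start.

Shape 4 is a rectangle drawn with `<polygon>`. Its stroke #008000 means score at S588, F1911. After flipping Y the toolpath is (13.6271,146.7689) → (26.7480,146.7689) → (26.7480,130.9468) → (13.6271,130.9468) → (13.6271,146.7689), returning to the start.

G21
G90
G00 X141.1120 Y25.5180
M3 S318
G01 X24.2038 Y97.3681 F2600
G01 X150.9703 Y74.6913
G01 X30.8519 Y206.7688
G01 X103.0654 Y126.2612
G01 X52.8020 Y58.3947
G01 X141.1120 Y25.5180
M5
G00 X65.1601 Y192.4492
M3 S588
G01 X25.4206 Y110.4201 F1911
G01 X52.4098 Y112.9240
G01 X83.9981 Y40.2691
G01 X142.6231 Y89.3215
M5
G00 X36.1291 Y199.9338
M3 S318
G01 X53.8702 Y199.9338 F2600
G01 X53.8702 Y99.7822
G01 X36.1291 Y99.7822
G01 X36.1291 Y199.9338
M5
G00 X13.6271 Y146.7689
M3 S588
G01 X26.7480 Y146.7689 F1911
G01 X26.7480 Y130.9468
G01 X13.6271 Y130.9468
G01 X13.6271 Y146.7689
M5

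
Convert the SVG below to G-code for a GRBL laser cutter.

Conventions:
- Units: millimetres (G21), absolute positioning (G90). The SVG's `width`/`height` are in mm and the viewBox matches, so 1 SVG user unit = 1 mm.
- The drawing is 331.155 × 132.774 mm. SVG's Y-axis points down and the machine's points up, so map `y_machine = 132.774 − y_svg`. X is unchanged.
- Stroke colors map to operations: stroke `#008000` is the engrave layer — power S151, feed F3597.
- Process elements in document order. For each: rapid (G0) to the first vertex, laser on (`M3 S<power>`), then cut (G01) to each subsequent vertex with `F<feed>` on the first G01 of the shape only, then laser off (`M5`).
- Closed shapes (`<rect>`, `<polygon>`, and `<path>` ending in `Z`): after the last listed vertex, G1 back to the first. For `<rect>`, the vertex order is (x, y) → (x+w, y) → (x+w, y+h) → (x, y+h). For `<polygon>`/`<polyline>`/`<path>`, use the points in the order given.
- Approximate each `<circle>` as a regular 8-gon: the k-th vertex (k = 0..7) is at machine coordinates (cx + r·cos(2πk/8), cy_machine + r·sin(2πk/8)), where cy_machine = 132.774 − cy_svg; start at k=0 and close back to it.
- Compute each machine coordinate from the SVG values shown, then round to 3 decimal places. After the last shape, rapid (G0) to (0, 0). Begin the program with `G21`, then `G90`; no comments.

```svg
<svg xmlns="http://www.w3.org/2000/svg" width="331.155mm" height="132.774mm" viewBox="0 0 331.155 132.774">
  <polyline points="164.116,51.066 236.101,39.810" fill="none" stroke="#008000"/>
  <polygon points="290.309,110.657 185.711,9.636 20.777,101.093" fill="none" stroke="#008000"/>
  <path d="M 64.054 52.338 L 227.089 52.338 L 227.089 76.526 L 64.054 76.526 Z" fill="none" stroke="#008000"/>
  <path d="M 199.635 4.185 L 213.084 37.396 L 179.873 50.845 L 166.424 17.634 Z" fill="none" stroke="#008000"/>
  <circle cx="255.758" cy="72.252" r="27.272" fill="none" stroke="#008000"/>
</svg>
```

G21
G90
G0 X164.116 Y81.708
M3 S151
G01 X236.101 Y92.964 F3597
M5
G0 X290.309 Y22.117
M3 S151
G01 X185.711 Y123.138 F3597
G01 X20.777 Y31.681
G01 X290.309 Y22.117
M5
G0 X64.054 Y80.436
M3 S151
G01 X227.089 Y80.436 F3597
G01 X227.089 Y56.248
G01 X64.054 Y56.248
G01 X64.054 Y80.436
M5
G0 X199.635 Y128.589
M3 S151
G01 X213.084 Y95.378 F3597
G01 X179.873 Y81.929
G01 X166.424 Y115.140
G01 X199.635 Y128.589
M5
G0 X283.030 Y60.522
M3 S151
G01 X275.042 Y79.806 F3597
G01 X255.758 Y87.794
G01 X236.474 Y79.806
G01 X228.486 Y60.522
G01 X236.474 Y41.238
G01 X255.758 Y33.250
G01 X275.042 Y41.238
G01 X283.030 Y60.522
M5
G0 X0.000 Y0.000

Since the viewBox matches the mm dimensions, user units are millimetres directly. The only transform is the Y-flip y_m = 132.774 − y_svg.

Shape 1 is a line segment drawn with `<polyline>`. Its stroke #008000 means engrave at S151, F3597. After flipping Y the toolpath is (164.116,81.708) → (236.101,92.964).

Shape 2 is a closed polygon drawn with `<polygon>`. Its stroke #008000 means engrave at S151, F3597. After flipping Y the toolpath is (290.309,22.117) → (185.711,123.138) → (20.777,31.681) → (290.309,22.117), returning to the start.

Shape 3 is a rectangle drawn with `<path>`. Its stroke #008000 means engrave at S151, F3597. After flipping Y the toolpath is (64.054,80.436) → (227.089,80.436) → (227.089,56.248) → (64.054,56.248) → (64.054,80.436), returning to the start.

Shape 4 is a regular polygon drawn with `<path>`. Its stroke #008000 means engrave at S151, F3597. After flipping Y the toolpath is (199.635,128.589) → (213.084,95.378) → (179.873,81.929) → (166.424,115.140) → (199.635,128.589), returning to the start.

Shape 5 is a circle drawn with `<circle>`. Its stroke #008000 means engrave at S151, F3597. After flipping Y the toolpath is (283.030,60.522) → (275.042,79.806) → (255.758,87.794) → (236.474,79.806) → (228.486,60.522) → (236.474,41.238) → (255.758,33.250) → (275.042,41.238) → (283.030,60.522), returning to the start.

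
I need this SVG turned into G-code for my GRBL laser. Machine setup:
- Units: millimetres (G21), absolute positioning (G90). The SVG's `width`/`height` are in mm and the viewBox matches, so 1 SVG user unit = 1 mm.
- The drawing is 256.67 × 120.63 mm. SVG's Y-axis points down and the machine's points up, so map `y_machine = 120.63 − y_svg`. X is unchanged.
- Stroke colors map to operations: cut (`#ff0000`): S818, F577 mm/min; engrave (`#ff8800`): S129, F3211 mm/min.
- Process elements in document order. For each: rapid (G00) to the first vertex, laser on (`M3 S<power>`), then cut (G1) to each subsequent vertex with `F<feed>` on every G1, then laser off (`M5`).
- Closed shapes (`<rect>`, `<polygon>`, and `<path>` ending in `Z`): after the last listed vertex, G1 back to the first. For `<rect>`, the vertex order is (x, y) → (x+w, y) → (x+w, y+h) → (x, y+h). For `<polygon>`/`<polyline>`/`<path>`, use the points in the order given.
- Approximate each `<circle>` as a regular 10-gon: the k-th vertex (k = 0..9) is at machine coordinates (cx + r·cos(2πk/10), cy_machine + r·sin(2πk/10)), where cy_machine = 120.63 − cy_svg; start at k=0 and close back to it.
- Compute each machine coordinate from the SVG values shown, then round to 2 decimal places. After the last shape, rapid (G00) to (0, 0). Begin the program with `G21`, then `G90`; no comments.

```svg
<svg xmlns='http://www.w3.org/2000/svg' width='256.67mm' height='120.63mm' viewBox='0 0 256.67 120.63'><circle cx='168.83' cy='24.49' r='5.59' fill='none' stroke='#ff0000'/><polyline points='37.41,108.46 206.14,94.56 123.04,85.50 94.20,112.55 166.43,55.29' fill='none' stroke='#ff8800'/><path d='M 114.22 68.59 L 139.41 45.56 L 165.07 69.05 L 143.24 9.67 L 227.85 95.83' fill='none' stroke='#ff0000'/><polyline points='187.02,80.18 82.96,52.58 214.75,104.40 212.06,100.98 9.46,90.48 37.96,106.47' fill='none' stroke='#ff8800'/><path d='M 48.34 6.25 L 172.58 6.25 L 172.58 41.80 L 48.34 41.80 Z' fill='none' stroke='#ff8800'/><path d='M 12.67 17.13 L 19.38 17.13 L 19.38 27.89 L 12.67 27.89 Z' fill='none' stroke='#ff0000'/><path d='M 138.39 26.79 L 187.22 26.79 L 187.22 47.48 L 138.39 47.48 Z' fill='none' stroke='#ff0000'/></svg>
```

G21
G90
G00 X174.42 Y96.14
M3 S818
G1 X173.35 Y99.43 F577
G1 X170.56 Y101.46 F577
G1 X167.10 Y101.46 F577
G1 X164.31 Y99.43 F577
G1 X163.24 Y96.14 F577
G1 X164.31 Y92.85 F577
G1 X167.10 Y90.82 F577
G1 X170.56 Y90.82 F577
G1 X173.35 Y92.85 F577
G1 X174.42 Y96.14 F577
M5
G00 X37.41 Y12.17
M3 S129
G1 X206.14 Y26.07 F3211
G1 X123.04 Y35.13 F3211
G1 X94.20 Y8.08 F3211
G1 X166.43 Y65.34 F3211
M5
G00 X114.22 Y52.04
M3 S818
G1 X139.41 Y75.07 F577
G1 X165.07 Y51.58 F577
G1 X143.24 Y110.96 F577
G1 X227.85 Y24.80 F577
M5
G00 X187.02 Y40.45
M3 S129
G1 X82.96 Y68.05 F3211
G1 X214.75 Y16.23 F3211
G1 X212.06 Y19.65 F3211
G1 X9.46 Y30.15 F3211
G1 X37.96 Y14.16 F3211
M5
G00 X48.34 Y114.38
M3 S129
G1 X172.58 Y114.38 F3211
G1 X172.58 Y78.83 F3211
G1 X48.34 Y78.83 F3211
G1 X48.34 Y114.38 F3211
M5
G00 X12.67 Y103.50
M3 S818
G1 X19.38 Y103.50 F577
G1 X19.38 Y92.74 F577
G1 X12.67 Y92.74 F577
G1 X12.67 Y103.50 F577
M5
G00 X138.39 Y93.84
M3 S818
G1 X187.22 Y93.84 F577
G1 X187.22 Y73.15 F577
G1 X138.39 Y73.15 F577
G1 X138.39 Y93.84 F577
M5
G00 X0.00 Y0.00

Since the viewBox matches the mm dimensions, user units are millimetres directly. The only transform is the Y-flip y_m = 120.63 − y_svg.

Shape 1 is a circle drawn with `<circle>`. Its stroke #ff0000 means cut at S818, F577. After flipping Y the toolpath is (174.42,96.14) → (173.35,99.43) → (170.56,101.46) → (167.10,101.46) → (164.31,99.43) → (163.24,96.14) → (164.31,92.85) → (167.10,90.82) → (170.56,90.82) → (173.35,92.85) → (174.42,96.14), returning to the start.

Shape 2 is a open polyline drawn with `<polyline>`. Its stroke #ff8800 means engrave at S129, F3211. After flipping Y the toolpath is (37.41,12.17) → (206.14,26.07) → (123.04,35.13) → (94.20,8.08) → (166.43,65.34).

Shape 3 is a open polyline drawn with `<path>`. Its stroke #ff0000 means cut at S818, F577. After flipping Y the toolpath is (114.22,52.04) → (139.41,75.07) → (165.07,51.58) → (143.24,110.96) → (227.85,24.80).

Shape 4 is a open polyline drawn with `<polyline>`. Its stroke #ff8800 means engrave at S129, F3211. After flipping Y the toolpath is (187.02,40.45) → (82.96,68.05) → (214.75,16.23) → (212.06,19.65) → (9.46,30.15) → (37.96,14.16).

Shape 5 is a rectangle drawn with `<path>`. Its stroke #ff8800 means engrave at S129, F3211. After flipping Y the toolpath is (48.34,114.38) → (172.58,114.38) → (172.58,78.83) → (48.34,78.83) → (48.34,114.38), returning to the start.

Shape 6 is a rectangle drawn with `<path>`. Its stroke #ff0000 means cut at S818, F577. After flipping Y the toolpath is (12.67,103.50) → (19.38,103.50) → (19.38,92.74) → (12.67,92.74) → (12.67,103.50), returning to the start.

Shape 7 is a rectangle drawn with `<path>`. Its stroke #ff0000 means cut at S818, F577. After flipping Y the toolpath is (138.39,93.84) → (187.22,93.84) → (187.22,73.15) → (138.39,73.15) → (138.39,93.84), returning to the start.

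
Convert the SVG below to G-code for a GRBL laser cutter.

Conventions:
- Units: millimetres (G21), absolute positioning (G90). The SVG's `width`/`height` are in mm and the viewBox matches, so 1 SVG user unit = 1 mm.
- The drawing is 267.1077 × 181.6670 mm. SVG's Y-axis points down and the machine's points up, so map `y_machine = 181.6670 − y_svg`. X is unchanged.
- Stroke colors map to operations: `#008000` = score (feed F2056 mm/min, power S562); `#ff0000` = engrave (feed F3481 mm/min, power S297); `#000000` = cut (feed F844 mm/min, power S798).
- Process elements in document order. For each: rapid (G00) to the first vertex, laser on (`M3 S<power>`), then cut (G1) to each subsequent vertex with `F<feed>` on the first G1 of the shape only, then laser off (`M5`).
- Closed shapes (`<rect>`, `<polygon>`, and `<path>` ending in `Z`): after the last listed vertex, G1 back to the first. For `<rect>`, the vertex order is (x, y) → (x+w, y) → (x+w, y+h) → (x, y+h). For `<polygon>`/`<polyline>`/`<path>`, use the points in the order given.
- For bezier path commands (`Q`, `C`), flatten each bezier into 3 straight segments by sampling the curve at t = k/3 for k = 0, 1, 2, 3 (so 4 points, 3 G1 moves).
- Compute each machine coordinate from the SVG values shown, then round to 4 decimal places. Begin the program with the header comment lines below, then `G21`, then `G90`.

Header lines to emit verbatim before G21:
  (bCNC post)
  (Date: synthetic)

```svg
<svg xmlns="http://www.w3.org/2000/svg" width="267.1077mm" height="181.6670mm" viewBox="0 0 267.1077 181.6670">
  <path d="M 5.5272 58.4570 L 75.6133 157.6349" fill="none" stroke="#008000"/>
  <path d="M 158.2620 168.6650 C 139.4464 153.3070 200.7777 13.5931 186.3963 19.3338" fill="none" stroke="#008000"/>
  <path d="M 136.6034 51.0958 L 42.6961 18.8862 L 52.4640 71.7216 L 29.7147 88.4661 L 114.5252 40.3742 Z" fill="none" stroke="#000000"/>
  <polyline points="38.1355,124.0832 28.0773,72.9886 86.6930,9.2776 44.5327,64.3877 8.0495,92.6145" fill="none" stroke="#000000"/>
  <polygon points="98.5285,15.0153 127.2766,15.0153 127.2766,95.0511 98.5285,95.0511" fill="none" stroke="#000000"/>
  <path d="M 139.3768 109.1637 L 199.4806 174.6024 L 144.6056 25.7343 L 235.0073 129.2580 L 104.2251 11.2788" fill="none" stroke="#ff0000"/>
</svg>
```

1 u = 1 mm; y_m = 181.6670 − y.

[1] `<path>` line segment, #008000→score S562 F2056: (5.5272,123.2100) → (75.6133,24.0321)

[2] `<path>` cubic bezier, #008000→score S562 F2056: (158.2620,13.0020) → (160.3895,59.8190) → (181.3127,129.5820) → (186.3963,162.3332)

[3] `<path>` closed polygon, #000000→cut S798 F844: (136.6034,130.5712) → (42.6961,162.7808) → (52.4640,109.9454) → (29.7147,93.2009) → (114.5252,141.2928) → (136.6034,130.5712) (closed)

[4] `<polyline>` open polyline, #000000→cut S798 F844: (38.1355,57.5838) → (28.0773,108.6784) → (86.6930,172.3894) → (44.5327,117.2793) → (8.0495,89.0525)

[5] `<polygon>` rectangle, #000000→cut S798 F844: (98.5285,166.6517) → (127.2766,166.6517) → (127.2766,86.6159) → (98.5285,86.6159) → (98.5285,166.6517) (closed)

[6] `<path>` open polyline, #ff0000→engrave S297 F3481: (139.3768,72.5033) → (199.4806,7.0646) → (144.6056,155.9327) → (235.0073,52.4090) → (104.2251,170.3882)

(bCNC post)
(Date: synthetic)
G21
G90
G00 X5.5272 Y123.2100
M3 S562
G1 X75.6133 Y24.0321 F2056
M5
G00 X158.2620 Y13.0020
M3 S562
G1 X160.3895 Y59.8190 F2056
G1 X181.3127 Y129.5820
G1 X186.3963 Y162.3332
M5
G00 X136.6034 Y130.5712
M3 S798
G1 X42.6961 Y162.7808 F844
G1 X52.4640 Y109.9454
G1 X29.7147 Y93.2009
G1 X114.5252 Y141.2928
G1 X136.6034 Y130.5712
M5
G00 X38.1355 Y57.5838
M3 S798
G1 X28.0773 Y108.6784 F844
G1 X86.6930 Y172.3894
G1 X44.5327 Y117.2793
G1 X8.0495 Y89.0525
M5
G00 X98.5285 Y166.6517
M3 S798
G1 X127.2766 Y166.6517 F844
G1 X127.2766 Y86.6159
G1 X98.5285 Y86.6159
G1 X98.5285 Y166.6517
M5
G00 X139.3768 Y72.5033
M3 S297
G1 X199.4806 Y7.0646 F3481
G1 X144.6056 Y155.9327
G1 X235.0073 Y52.4090
G1 X104.2251 Y170.3882
M5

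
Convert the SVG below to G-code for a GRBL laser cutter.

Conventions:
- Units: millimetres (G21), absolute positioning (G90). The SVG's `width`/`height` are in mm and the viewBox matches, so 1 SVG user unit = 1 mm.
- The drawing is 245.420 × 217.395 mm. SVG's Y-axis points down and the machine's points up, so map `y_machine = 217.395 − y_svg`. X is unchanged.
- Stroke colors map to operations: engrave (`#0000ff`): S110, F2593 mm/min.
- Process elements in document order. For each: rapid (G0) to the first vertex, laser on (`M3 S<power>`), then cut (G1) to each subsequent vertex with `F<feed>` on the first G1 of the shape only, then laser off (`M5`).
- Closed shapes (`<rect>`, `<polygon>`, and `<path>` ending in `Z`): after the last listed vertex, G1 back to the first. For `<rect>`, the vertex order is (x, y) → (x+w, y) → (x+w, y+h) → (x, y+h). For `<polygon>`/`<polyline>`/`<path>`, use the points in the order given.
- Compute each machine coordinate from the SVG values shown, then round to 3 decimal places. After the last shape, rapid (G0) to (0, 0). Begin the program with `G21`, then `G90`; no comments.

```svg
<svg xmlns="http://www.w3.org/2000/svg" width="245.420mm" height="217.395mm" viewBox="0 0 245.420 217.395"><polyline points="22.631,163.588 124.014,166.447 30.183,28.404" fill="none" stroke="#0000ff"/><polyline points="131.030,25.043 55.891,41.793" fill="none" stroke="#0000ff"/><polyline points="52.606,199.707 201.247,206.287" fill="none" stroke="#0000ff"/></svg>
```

viewBox `0 0 245.420 217.395` with mm width/height → 1 unit = 1 mm. Flip: y_m = 217.395 − y_svg.

**Shape 1** — `<polyline>` open polyline, stroke `#0000ff` → engrave (S110, F2593). Machine vertices: (22.631,53.807) → (124.014,50.948) → (30.183,188.991). Open path.

**Shape 2** — `<polyline>` line segment, stroke `#0000ff` → engrave (S110, F2593). Machine vertices: (131.030,192.352) → (55.891,175.602). Open path.

**Shape 3** — `<polyline>` line segment, stroke `#0000ff` → engrave (S110, F2593). Machine vertices: (52.606,17.688) → (201.247,11.108). Open path.

G21
G90
G0 X22.631 Y53.807
M3 S110
G1 X124.014 Y50.948 F2593
G1 X30.183 Y188.991
M5
G0 X131.030 Y192.352
M3 S110
G1 X55.891 Y175.602 F2593
M5
G0 X52.606 Y17.688
M3 S110
G1 X201.247 Y11.108 F2593
M5
G0 X0.000 Y0.000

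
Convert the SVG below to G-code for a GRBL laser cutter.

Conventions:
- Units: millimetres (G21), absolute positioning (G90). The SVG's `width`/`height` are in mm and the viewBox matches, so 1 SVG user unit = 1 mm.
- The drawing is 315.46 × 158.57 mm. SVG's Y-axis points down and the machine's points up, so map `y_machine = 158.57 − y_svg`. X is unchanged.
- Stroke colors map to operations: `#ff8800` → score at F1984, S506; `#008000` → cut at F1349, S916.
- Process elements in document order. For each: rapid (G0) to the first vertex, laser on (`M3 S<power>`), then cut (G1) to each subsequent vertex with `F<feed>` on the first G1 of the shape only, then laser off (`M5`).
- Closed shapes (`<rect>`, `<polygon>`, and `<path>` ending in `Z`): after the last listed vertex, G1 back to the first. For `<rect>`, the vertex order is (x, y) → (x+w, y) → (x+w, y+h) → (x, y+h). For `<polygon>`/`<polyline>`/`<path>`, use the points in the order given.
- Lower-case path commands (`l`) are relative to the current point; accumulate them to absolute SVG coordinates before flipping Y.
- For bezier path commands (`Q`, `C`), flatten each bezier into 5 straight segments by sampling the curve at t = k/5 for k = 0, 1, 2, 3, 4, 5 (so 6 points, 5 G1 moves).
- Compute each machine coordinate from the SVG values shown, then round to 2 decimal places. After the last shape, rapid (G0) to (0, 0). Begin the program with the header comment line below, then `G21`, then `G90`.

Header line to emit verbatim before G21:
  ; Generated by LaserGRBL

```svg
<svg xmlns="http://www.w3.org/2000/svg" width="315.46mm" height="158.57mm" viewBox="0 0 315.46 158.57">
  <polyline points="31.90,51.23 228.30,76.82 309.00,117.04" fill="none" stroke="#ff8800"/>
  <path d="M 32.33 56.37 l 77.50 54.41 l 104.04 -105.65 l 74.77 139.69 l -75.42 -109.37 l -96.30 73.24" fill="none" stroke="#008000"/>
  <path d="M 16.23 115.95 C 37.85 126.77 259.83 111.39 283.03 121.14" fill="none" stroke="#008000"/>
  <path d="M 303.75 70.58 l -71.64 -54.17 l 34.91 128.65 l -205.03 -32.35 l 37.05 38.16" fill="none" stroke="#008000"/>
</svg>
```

; Generated by LaserGRBL
G21
G90
G0 X31.90 Y107.34
M3 S506
G1 X228.30 Y81.75 F1984
G1 X309.00 Y41.53
M5
G0 X32.33 Y102.20
M3 S916
G1 X109.83 Y47.79 F1349
G1 X213.87 Y153.44
G1 X288.64 Y13.75
G1 X213.22 Y123.12
G1 X116.92 Y49.88
M5
G0 X16.23 Y42.62
M3 S916
G1 X50.05 Y38.86 F1349
G1 X112.80 Y38.93
G1 X185.32 Y40.35
G1 X248.45 Y40.68
G1 X283.03 Y37.43
M5
G0 X303.75 Y87.99
M3 S916
G1 X232.11 Y142.16 F1349
G1 X267.02 Y13.51
G1 X61.99 Y45.86
G1 X99.04 Y7.70
M5
G0 X0.00 Y0.00

viewBox `0 0 315.46 158.57` with mm width/height → 1 unit = 1 mm. Flip: y_m = 158.57 − y_svg.

**Shape 1** — `<polyline>` open polyline, stroke `#ff8800` → score (S506, F1984). Machine vertices: (31.90,107.34) → (228.30,81.75) → (309.00,41.53). Open path.

**Shape 2** — `<path>` open polyline, stroke `#008000` → cut (S916, F1349). Machine vertices: (32.33,102.20) → (109.83,47.79) → (213.87,153.44) → (288.64,13.75) → (213.22,123.12) → (116.92,49.88). Open path.

**Shape 3** — `<path>` cubic bezier, stroke `#008000` → cut (S916, F1349). Control points (SVG): P0=(16.23,115.95), P1=(37.85,126.77), P2=(259.83,111.39), P3=(283.03,121.14); sampled at t=k/5. Machine vertices: (16.23,42.62) → (50.05,38.86) → (112.80,38.93) → (185.32,40.35) → (248.45,40.68) → (283.03,37.43). Open path.

**Shape 4** — `<path>` open polyline, stroke `#008000` → cut (S916, F1349). Machine vertices: (303.75,87.99) → (232.11,142.16) → (267.02,13.51) → (61.99,45.86) → (99.04,7.70). Open path.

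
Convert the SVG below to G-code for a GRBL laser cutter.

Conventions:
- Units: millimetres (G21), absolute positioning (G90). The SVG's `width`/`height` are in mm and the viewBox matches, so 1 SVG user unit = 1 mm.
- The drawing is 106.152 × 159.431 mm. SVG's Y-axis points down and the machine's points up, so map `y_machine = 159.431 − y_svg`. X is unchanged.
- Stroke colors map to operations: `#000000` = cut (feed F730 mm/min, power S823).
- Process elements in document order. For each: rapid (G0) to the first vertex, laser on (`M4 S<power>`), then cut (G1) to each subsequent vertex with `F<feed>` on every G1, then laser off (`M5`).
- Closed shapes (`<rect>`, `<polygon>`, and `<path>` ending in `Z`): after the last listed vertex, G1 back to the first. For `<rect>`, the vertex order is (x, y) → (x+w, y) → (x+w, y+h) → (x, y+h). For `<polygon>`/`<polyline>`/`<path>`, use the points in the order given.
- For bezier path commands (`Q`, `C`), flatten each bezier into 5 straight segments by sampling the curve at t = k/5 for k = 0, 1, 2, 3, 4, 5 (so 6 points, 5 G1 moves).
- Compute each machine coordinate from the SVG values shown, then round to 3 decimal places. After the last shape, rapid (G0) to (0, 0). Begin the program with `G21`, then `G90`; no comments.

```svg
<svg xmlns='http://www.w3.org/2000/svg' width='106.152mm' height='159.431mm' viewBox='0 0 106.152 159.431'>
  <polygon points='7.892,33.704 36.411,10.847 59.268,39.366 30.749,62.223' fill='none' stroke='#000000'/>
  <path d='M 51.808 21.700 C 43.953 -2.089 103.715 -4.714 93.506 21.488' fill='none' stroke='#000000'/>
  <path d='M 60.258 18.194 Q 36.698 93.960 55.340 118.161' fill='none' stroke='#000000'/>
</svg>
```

G21
G90
G0 X7.892 Y125.727
M4 S823
G1 X36.411 Y148.584 F730
G1 X59.268 Y120.065 F730
G1 X30.749 Y97.208 F730
G1 X7.892 Y125.727 F730
M5
G0 X51.808 Y137.731
M4 S823
G1 X54.108 Y149.403 F730
G1 X66.033 Y155.629 F730
G1 X80.976 Y156.039 F730
G1 X92.336 Y150.266 F730
G1 X93.506 Y137.943 F730
M5
G0 X60.258 Y141.237
M4 S823
G1 X52.522 Y112.993 F730
G1 X48.162 Y88.875 F730
G1 X47.179 Y68.881 F730
G1 X49.571 Y53.013 F730
G1 X55.340 Y41.270 F730
M5
G0 X0.000 Y0.000

Since the viewBox matches the mm dimensions, user units are millimetres directly. The only transform is the Y-flip y_m = 159.431 − y_svg.

Shape 1 is a regular polygon drawn with `<polygon>`. Its stroke #000000 means cut at S823, F730. After flipping Y the toolpath is (7.892,125.727) → (36.411,148.584) → (59.268,120.065) → (30.749,97.208) → (7.892,125.727), returning to the start.

Shape 2 is a cubic bezier drawn with `<path>`. Its stroke #000000 means cut at S823, F730. After flipping Y the toolpath is (51.808,137.731) → (54.108,149.403) → (66.033,155.629) → (80.976,156.039) → (92.336,150.266) → (93.506,137.943).

Shape 3 is a quadratic bezier drawn with `<path>`. Its stroke #000000 means cut at S823, F730. After flipping Y the toolpath is (60.258,141.237) → (52.522,112.993) → (48.162,88.875) → (47.179,68.881) → (49.571,53.013) → (55.340,41.270).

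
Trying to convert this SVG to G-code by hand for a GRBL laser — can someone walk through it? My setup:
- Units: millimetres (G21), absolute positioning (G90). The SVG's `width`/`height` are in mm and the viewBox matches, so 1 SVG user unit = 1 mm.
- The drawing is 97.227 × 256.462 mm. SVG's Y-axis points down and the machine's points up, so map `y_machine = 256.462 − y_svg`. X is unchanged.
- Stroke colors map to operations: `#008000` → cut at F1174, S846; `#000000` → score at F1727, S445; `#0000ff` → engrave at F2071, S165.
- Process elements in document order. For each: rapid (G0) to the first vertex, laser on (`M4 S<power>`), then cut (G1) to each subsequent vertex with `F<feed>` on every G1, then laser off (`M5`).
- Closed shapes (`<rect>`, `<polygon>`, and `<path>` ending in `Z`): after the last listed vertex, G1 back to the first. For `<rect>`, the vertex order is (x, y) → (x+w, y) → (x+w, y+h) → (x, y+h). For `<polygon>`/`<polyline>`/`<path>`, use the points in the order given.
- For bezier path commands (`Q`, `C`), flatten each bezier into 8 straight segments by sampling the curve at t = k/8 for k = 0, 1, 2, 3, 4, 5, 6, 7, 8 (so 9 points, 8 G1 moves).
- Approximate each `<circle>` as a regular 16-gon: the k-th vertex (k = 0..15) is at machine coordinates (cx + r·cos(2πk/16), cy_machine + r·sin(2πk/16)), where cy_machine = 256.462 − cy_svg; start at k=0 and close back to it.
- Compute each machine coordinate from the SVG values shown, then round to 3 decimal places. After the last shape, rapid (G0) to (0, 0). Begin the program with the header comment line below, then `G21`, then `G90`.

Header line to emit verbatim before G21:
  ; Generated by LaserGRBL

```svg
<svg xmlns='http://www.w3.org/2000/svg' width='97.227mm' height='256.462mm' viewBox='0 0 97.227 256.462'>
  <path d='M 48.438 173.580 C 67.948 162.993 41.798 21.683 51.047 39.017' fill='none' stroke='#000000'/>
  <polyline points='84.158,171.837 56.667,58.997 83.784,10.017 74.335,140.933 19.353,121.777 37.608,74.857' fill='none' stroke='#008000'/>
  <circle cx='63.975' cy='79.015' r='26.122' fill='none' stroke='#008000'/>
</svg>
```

1 u = 1 mm; y_m = 256.462 − y.

[1] `<path>` cubic bezier, #000000→score S445 F1727: (48.438,82.882) → (53.772,92.415) → (55.776,110.811) → (55.399,134.682) → (53.590,160.634) → (51.301,185.277) → (49.481,205.221) → (49.080,217.074) → (51.047,217.445)

[2] `<polyline>` open polyline, #008000→cut S846 F1174: (84.158,84.625) → (56.667,197.465) → (83.784,246.445) → (74.335,115.529) → (19.353,134.685) → (37.608,181.605)

[3] `<circle>` circle, #008000→cut S846 F1174: (90.097,177.447) → (88.109,187.443) → (82.446,195.918) → (73.971,201.581) → (63.975,203.569) → (53.979,201.581) → (45.504,195.918) → (39.841,187.443) → (37.853,177.447) → (39.841,167.451) → (45.504,158.976) → (53.979,153.313) → (63.975,151.325) → (73.971,153.313) → (82.446,158.976) → (88.109,167.451) → (90.097,177.447) (closed)

; Generated by LaserGRBL
G21
G90
G0 X48.438 Y82.882
M4 S445
G1 X53.772 Y92.415 F1727
G1 X55.776 Y110.811 F1727
G1 X55.399 Y134.682 F1727
G1 X53.590 Y160.634 F1727
G1 X51.301 Y185.277 F1727
G1 X49.481 Y205.221 F1727
G1 X49.080 Y217.074 F1727
G1 X51.047 Y217.445 F1727
M5
G0 X84.158 Y84.625
M4 S846
G1 X56.667 Y197.465 F1174
G1 X83.784 Y246.445 F1174
G1 X74.335 Y115.529 F1174
G1 X19.353 Y134.685 F1174
G1 X37.608 Y181.605 F1174
M5
G0 X90.097 Y177.447
M4 S846
G1 X88.109 Y187.443 F1174
G1 X82.446 Y195.918 F1174
G1 X73.971 Y201.581 F1174
G1 X63.975 Y203.569 F1174
G1 X53.979 Y201.581 F1174
G1 X45.504 Y195.918 F1174
G1 X39.841 Y187.443 F1174
G1 X37.853 Y177.447 F1174
G1 X39.841 Y167.451 F1174
G1 X45.504 Y158.976 F1174
G1 X53.979 Y153.313 F1174
G1 X63.975 Y151.325 F1174
G1 X73.971 Y153.313 F1174
G1 X82.446 Y158.976 F1174
G1 X88.109 Y167.451 F1174
G1 X90.097 Y177.447 F1174
M5
G0 X0.000 Y0.000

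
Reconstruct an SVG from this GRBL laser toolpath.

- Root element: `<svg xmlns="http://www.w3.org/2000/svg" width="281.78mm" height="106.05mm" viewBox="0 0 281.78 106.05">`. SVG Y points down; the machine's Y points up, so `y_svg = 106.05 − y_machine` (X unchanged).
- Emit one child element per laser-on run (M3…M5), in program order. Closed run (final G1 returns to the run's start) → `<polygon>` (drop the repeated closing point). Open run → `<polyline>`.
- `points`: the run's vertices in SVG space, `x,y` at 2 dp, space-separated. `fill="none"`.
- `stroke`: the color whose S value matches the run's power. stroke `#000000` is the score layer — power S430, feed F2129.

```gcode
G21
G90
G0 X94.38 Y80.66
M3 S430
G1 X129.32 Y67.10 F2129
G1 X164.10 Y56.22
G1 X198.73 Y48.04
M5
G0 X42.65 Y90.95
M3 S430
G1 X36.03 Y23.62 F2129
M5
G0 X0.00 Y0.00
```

Each laser-on run becomes one SVG element. Flip Y back into SVG space with y_svg = 106.05 − y_machine. Every run uses S430, so all elements get stroke `#000000` (score).

Run 1: The run is open, so emit a `<polyline>` with points (Y-flipped): 94.38,25.39 129.32,38.95 164.10,49.83 198.73,58.01.

Run 2: The run is open, so emit a `<polyline>` with points (Y-flipped): 42.65,15.10 36.03,82.43.

<svg xmlns="http://www.w3.org/2000/svg" width="281.78mm" height="106.05mm" viewBox="0 0 281.78 106.05">
  <polyline points="94.38,25.39 129.32,38.95 164.10,49.83 198.73,58.01" fill="none" stroke="#000000"/>
  <polyline points="42.65,15.10 36.03,82.43" fill="none" stroke="#000000"/>
</svg>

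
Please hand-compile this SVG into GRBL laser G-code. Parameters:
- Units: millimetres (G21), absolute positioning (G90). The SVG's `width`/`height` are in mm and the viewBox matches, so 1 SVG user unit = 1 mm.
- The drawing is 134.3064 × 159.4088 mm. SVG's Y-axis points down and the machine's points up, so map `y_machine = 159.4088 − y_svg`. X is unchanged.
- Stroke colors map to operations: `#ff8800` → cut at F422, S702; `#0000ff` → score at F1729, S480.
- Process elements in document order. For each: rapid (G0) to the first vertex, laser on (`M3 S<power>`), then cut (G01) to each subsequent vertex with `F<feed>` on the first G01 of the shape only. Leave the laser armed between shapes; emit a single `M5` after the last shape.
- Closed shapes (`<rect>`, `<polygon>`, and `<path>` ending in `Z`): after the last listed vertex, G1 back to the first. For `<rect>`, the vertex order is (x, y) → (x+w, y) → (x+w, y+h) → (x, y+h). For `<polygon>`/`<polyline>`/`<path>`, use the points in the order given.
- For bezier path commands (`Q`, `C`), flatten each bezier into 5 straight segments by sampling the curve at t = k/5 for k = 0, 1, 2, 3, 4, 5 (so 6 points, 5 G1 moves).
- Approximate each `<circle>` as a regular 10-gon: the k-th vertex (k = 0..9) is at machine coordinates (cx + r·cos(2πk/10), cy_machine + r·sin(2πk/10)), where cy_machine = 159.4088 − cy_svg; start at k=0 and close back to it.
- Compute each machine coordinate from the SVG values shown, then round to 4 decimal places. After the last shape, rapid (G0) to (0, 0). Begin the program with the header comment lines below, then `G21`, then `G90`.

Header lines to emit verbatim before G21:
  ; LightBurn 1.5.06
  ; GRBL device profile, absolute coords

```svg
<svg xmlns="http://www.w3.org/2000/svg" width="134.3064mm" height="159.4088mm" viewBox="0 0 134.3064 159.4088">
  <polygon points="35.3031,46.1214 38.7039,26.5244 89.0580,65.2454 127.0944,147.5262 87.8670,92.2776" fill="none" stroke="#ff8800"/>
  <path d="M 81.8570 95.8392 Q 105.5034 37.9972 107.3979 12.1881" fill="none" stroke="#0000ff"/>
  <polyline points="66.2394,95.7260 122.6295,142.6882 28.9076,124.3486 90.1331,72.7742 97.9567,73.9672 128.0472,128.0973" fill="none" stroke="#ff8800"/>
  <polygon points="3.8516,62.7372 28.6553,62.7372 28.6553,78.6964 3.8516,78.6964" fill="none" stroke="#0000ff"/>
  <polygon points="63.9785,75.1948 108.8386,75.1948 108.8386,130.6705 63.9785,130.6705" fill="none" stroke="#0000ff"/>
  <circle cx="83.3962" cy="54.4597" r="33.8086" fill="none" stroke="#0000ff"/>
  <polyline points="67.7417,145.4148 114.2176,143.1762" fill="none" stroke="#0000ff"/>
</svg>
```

; LightBurn 1.5.06
; GRBL device profile, absolute coords
G21
G90
G0 X35.3031 Y113.2874
M3 S702
G01 X38.7039 Y132.8844 F422
G01 X89.0580 Y94.1634
G01 X127.0944 Y11.8826
G01 X87.8670 Y67.1312
G01 X35.3031 Y113.2874
G0 X81.8570 Y63.5696
M3 S480
G01 X90.4455 Y85.4251 F1729
G01 X97.2938 Y104.7179
G01 X102.4020 Y121.4482
G01 X105.7700 Y135.6157
G01 X107.3979 Y147.2207
G0 X66.2394 Y63.6828
M3 S702
G01 X122.6295 Y16.7206 F422
G01 X28.9076 Y35.0602
G01 X90.1331 Y86.6346
G01 X97.9567 Y85.4416
G01 X128.0472 Y31.3115
G0 X3.8516 Y96.6716
M3 S480
G01 X28.6553 Y96.6716 F1729
G01 X28.6553 Y80.7124
G01 X3.8516 Y80.7124
G01 X3.8516 Y96.6716
G0 X63.9785 Y84.2140
M3 S480
G01 X108.8386 Y84.2140 F1729
G01 X108.8386 Y28.7383
G01 X63.9785 Y28.7383
G01 X63.9785 Y84.2140
G0 X117.2048 Y104.9491
M3 S480
G01 X110.7479 Y124.8213 F1729
G01 X93.8436 Y137.1030
G01 X72.9488 Y137.1030
G01 X56.0445 Y124.8213
G01 X49.5876 Y104.9491
G01 X56.0445 Y85.0769
G01 X72.9488 Y72.7952
G01 X93.8436 Y72.7952
G01 X110.7479 Y85.0769
G01 X117.2048 Y104.9491
G0 X67.7417 Y13.9940
M3 S480
G01 X114.2176 Y16.2326 F1729
M5
G0 X0.0000 Y0.0000

1 u = 1 mm; y_m = 159.4088 − y.

[1] `<polygon>` closed polygon, #ff8800→cut S702 F422: (35.3031,113.2874) → (38.7039,132.8844) → (89.0580,94.1634) → (127.0944,11.8826) → (87.8670,67.1312) → (35.3031,113.2874) (closed)

[2] `<path>` quadratic bezier, #0000ff→score S480 F1729: (81.8570,63.5696) → (90.4455,85.4251) → (97.2938,104.7179) → (102.4020,121.4482) → (105.7700,135.6157) → (107.3979,147.2207)

[3] `<polyline>` open polyline, #ff8800→cut S702 F422: (66.2394,63.6828) → (122.6295,16.7206) → (28.9076,35.0602) → (90.1331,86.6346) → (97.9567,85.4416) → (128.0472,31.3115)

[4] `<polygon>` rectangle, #0000ff→score S480 F1729: (3.8516,96.6716) → (28.6553,96.6716) → (28.6553,80.7124) → (3.8516,80.7124) → (3.8516,96.6716) (closed)

[5] `<polygon>` rectangle, #0000ff→score S480 F1729: (63.9785,84.2140) → (108.8386,84.2140) → (108.8386,28.7383) → (63.9785,28.7383) → (63.9785,84.2140) (closed)

[6] `<circle>` circle, #0000ff→score S480 F1729: (117.2048,104.9491) → (110.7479,124.8213) → (93.8436,137.1030) → (72.9488,137.1030) → (56.0445,124.8213) → (49.5876,104.9491) → (56.0445,85.0769) → (72.9488,72.7952) → (93.8436,72.7952) → (110.7479,85.0769) → (117.2048,104.9491) (closed)

[7] `<polyline>` line segment, #0000ff→score S480 F1729: (67.7417,13.9940) → (114.2176,16.2326)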